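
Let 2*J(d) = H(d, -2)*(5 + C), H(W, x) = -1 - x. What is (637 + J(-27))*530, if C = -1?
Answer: 338670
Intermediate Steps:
J(d) = 2 (J(d) = ((-1 - 1*(-2))*(5 - 1))/2 = ((-1 + 2)*4)/2 = (1*4)/2 = (1/2)*4 = 2)
(637 + J(-27))*530 = (637 + 2)*530 = 639*530 = 338670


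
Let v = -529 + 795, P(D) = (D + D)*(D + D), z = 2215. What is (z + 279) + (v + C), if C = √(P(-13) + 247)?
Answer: 2760 + √923 ≈ 2790.4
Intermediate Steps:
P(D) = 4*D² (P(D) = (2*D)*(2*D) = 4*D²)
v = 266
C = √923 (C = √(4*(-13)² + 247) = √(4*169 + 247) = √(676 + 247) = √923 ≈ 30.381)
(z + 279) + (v + C) = (2215 + 279) + (266 + √923) = 2494 + (266 + √923) = 2760 + √923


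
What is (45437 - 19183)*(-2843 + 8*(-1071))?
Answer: -299584394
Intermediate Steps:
(45437 - 19183)*(-2843 + 8*(-1071)) = 26254*(-2843 - 8568) = 26254*(-11411) = -299584394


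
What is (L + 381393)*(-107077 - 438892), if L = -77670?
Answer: -165823342587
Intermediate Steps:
(L + 381393)*(-107077 - 438892) = (-77670 + 381393)*(-107077 - 438892) = 303723*(-545969) = -165823342587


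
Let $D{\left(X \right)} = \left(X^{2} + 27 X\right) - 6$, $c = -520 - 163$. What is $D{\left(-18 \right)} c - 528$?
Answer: $114216$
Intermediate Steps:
$c = -683$ ($c = -520 - 163 = -683$)
$D{\left(X \right)} = -6 + X^{2} + 27 X$
$D{\left(-18 \right)} c - 528 = \left(-6 + \left(-18\right)^{2} + 27 \left(-18\right)\right) \left(-683\right) - 528 = \left(-6 + 324 - 486\right) \left(-683\right) - 528 = \left(-168\right) \left(-683\right) - 528 = 114744 - 528 = 114216$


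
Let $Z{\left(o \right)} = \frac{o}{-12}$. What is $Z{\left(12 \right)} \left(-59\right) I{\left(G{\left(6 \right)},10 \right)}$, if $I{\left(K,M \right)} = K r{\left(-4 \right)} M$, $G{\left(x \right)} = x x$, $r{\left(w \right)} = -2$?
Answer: $-42480$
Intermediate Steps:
$G{\left(x \right)} = x^{2}$
$I{\left(K,M \right)} = - 2 K M$ ($I{\left(K,M \right)} = K \left(-2\right) M = - 2 K M$)
$Z{\left(o \right)} = - \frac{o}{12}$ ($Z{\left(o \right)} = o \left(- \frac{1}{12}\right) = - \frac{o}{12}$)
$Z{\left(12 \right)} \left(-59\right) I{\left(G{\left(6 \right)},10 \right)} = \left(- \frac{1}{12}\right) 12 \left(-59\right) \left(\left(-2\right) 6^{2} \cdot 10\right) = \left(-1\right) \left(-59\right) \left(\left(-2\right) 36 \cdot 10\right) = 59 \left(-720\right) = -42480$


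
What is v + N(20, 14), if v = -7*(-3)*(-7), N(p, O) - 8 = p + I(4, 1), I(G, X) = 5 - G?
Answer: -118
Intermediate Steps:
N(p, O) = 9 + p (N(p, O) = 8 + (p + (5 - 1*4)) = 8 + (p + (5 - 4)) = 8 + (p + 1) = 8 + (1 + p) = 9 + p)
v = -147 (v = 21*(-7) = -147)
v + N(20, 14) = -147 + (9 + 20) = -147 + 29 = -118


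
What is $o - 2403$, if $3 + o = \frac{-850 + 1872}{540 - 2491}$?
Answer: $- \frac{4695128}{1951} \approx -2406.5$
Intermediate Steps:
$o = - \frac{6875}{1951}$ ($o = -3 + \frac{-850 + 1872}{540 - 2491} = -3 + \frac{1022}{-1951} = -3 + 1022 \left(- \frac{1}{1951}\right) = -3 - \frac{1022}{1951} = - \frac{6875}{1951} \approx -3.5238$)
$o - 2403 = - \frac{6875}{1951} - 2403 = - \frac{4695128}{1951}$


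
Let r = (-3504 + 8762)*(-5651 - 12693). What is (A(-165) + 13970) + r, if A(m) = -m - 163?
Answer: -96438780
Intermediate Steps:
r = -96452752 (r = 5258*(-18344) = -96452752)
A(m) = -163 - m
(A(-165) + 13970) + r = ((-163 - 1*(-165)) + 13970) - 96452752 = ((-163 + 165) + 13970) - 96452752 = (2 + 13970) - 96452752 = 13972 - 96452752 = -96438780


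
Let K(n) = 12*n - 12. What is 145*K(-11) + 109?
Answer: -20771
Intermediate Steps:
K(n) = -12 + 12*n
145*K(-11) + 109 = 145*(-12 + 12*(-11)) + 109 = 145*(-12 - 132) + 109 = 145*(-144) + 109 = -20880 + 109 = -20771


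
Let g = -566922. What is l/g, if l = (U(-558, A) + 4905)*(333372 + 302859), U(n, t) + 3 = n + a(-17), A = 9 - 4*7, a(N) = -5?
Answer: -920202103/188974 ≈ -4869.5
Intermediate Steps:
A = -19 (A = 9 - 28 = -19)
U(n, t) = -8 + n (U(n, t) = -3 + (n - 5) = -3 + (-5 + n) = -8 + n)
l = 2760606309 (l = ((-8 - 558) + 4905)*(333372 + 302859) = (-566 + 4905)*636231 = 4339*636231 = 2760606309)
l/g = 2760606309/(-566922) = 2760606309*(-1/566922) = -920202103/188974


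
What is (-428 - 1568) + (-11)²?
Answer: -1875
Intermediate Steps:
(-428 - 1568) + (-11)² = -1996 + 121 = -1875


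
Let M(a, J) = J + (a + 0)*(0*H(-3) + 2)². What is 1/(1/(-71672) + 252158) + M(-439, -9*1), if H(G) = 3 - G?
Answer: -31898259257203/18072668175 ≈ -1765.0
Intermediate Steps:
M(a, J) = J + 4*a (M(a, J) = J + (a + 0)*(0*(3 - 1*(-3)) + 2)² = J + a*(0*(3 + 3) + 2)² = J + a*(0*6 + 2)² = J + a*(0 + 2)² = J + a*2² = J + a*4 = J + 4*a)
1/(1/(-71672) + 252158) + M(-439, -9*1) = 1/(1/(-71672) + 252158) + (-9*1 + 4*(-439)) = 1/(-1/71672 + 252158) + (-9 - 1756) = 1/(18072668175/71672) - 1765 = 71672/18072668175 - 1765 = -31898259257203/18072668175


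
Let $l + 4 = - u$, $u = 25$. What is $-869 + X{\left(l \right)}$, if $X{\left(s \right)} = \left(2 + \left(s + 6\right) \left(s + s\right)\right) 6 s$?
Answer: $-233333$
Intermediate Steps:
$l = -29$ ($l = -4 - 25 = -29$)
$X{\left(s \right)} = 6 s \left(2 + 2 s \left(6 + s\right)\right)$ ($X{\left(s \right)} = \left(2 + \left(6 + s\right) 2 s\right) 6 s = \left(2 + 2 s \left(6 + s\right)\right) 6 s = 6 s \left(2 + 2 s \left(6 + s\right)\right)$)
$-869 + X{\left(l \right)} = -869 + 12 \left(-29\right) \left(1 + \left(-29\right)^{2} + 6 \left(-29\right)\right) = -869 + 12 \left(-29\right) \left(1 + 841 - 174\right) = -869 + 12 \left(-29\right) 668 = -869 - 232464 = -233333$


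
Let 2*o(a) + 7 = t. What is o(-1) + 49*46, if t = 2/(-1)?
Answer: 4499/2 ≈ 2249.5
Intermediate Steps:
t = -2 (t = 2*(-1) = -2)
o(a) = -9/2 (o(a) = -7/2 + (½)*(-2) = -7/2 - 1 = -9/2)
o(-1) + 49*46 = -9/2 + 49*46 = -9/2 + 2254 = 4499/2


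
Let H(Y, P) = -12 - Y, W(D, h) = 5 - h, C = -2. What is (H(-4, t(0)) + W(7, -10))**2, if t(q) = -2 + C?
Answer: 49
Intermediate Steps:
t(q) = -4 (t(q) = -2 - 2 = -4)
(H(-4, t(0)) + W(7, -10))**2 = ((-12 - 1*(-4)) + (5 - 1*(-10)))**2 = ((-12 + 4) + (5 + 10))**2 = (-8 + 15)**2 = 7**2 = 49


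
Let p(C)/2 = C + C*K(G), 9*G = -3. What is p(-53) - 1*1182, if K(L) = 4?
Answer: -1712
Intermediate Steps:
G = -⅓ (G = (⅑)*(-3) = -⅓ ≈ -0.33333)
p(C) = 10*C (p(C) = 2*(C + C*4) = 2*(C + 4*C) = 2*(5*C) = 10*C)
p(-53) - 1*1182 = 10*(-53) - 1*1182 = -530 - 1182 = -1712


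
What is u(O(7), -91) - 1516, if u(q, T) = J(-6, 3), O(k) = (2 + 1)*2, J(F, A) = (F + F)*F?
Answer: -1444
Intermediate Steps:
J(F, A) = 2*F**2 (J(F, A) = (2*F)*F = 2*F**2)
O(k) = 6 (O(k) = 3*2 = 6)
u(q, T) = 72 (u(q, T) = 2*(-6)**2 = 2*36 = 72)
u(O(7), -91) - 1516 = 72 - 1516 = -1444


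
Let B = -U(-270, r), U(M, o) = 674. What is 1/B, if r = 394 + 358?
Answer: -1/674 ≈ -0.0014837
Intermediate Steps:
r = 752
B = -674 (B = -1*674 = -674)
1/B = 1/(-674) = -1/674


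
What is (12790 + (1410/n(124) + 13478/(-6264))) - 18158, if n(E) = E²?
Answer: -32326171415/6019704 ≈ -5370.1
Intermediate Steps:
(12790 + (1410/n(124) + 13478/(-6264))) - 18158 = (12790 + (1410/(124²) + 13478/(-6264))) - 18158 = (12790 + (1410/15376 + 13478*(-1/6264))) - 18158 = (12790 + (1410*(1/15376) - 6739/3132)) - 18158 = (12790 + (705/7688 - 6739/3132)) - 18158 = (12790 - 12400343/6019704) - 18158 = 76979613817/6019704 - 18158 = -32326171415/6019704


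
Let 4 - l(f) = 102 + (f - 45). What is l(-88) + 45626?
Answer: 45661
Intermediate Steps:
l(f) = -53 - f (l(f) = 4 - (102 + (f - 45)) = 4 - (102 + (-45 + f)) = 4 - (57 + f) = 4 + (-57 - f) = -53 - f)
l(-88) + 45626 = (-53 - 1*(-88)) + 45626 = (-53 + 88) + 45626 = 35 + 45626 = 45661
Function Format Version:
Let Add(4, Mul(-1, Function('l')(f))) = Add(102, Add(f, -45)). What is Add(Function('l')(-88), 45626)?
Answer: 45661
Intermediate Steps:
Function('l')(f) = Add(-53, Mul(-1, f)) (Function('l')(f) = Add(4, Mul(-1, Add(102, Add(f, -45)))) = Add(4, Mul(-1, Add(102, Add(-45, f)))) = Add(4, Mul(-1, Add(57, f))) = Add(4, Add(-57, Mul(-1, f))) = Add(-53, Mul(-1, f)))
Add(Function('l')(-88), 45626) = Add(Add(-53, Mul(-1, -88)), 45626) = Add(Add(-53, 88), 45626) = Add(35, 45626) = 45661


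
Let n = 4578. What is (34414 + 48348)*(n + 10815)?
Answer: 1273955466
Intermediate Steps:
(34414 + 48348)*(n + 10815) = (34414 + 48348)*(4578 + 10815) = 82762*15393 = 1273955466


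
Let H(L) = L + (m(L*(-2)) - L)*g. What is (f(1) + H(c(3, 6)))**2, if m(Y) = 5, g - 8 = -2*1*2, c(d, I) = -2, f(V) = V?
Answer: 729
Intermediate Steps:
g = 4 (g = 8 - 2*1*2 = 8 - 2*2 = 8 - 4 = 4)
H(L) = 20 - 3*L (H(L) = L + (5 - L)*4 = L + (20 - 4*L) = 20 - 3*L)
(f(1) + H(c(3, 6)))**2 = (1 + (20 - 3*(-2)))**2 = (1 + (20 + 6))**2 = (1 + 26)**2 = 27**2 = 729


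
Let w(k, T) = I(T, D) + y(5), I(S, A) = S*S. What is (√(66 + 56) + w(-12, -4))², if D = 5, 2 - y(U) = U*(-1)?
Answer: (23 + √122)² ≈ 1159.1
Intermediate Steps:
y(U) = 2 + U (y(U) = 2 - U*(-1) = 2 - (-1)*U = 2 + U)
I(S, A) = S²
w(k, T) = 7 + T² (w(k, T) = T² + (2 + 5) = T² + 7 = 7 + T²)
(√(66 + 56) + w(-12, -4))² = (√(66 + 56) + (7 + (-4)²))² = (√122 + (7 + 16))² = (√122 + 23)² = (23 + √122)²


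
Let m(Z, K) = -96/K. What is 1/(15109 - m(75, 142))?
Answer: 71/1072787 ≈ 6.6183e-5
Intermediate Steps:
1/(15109 - m(75, 142)) = 1/(15109 - (-96)/142) = 1/(15109 - 1*(-48/71)) = 1/(15109 + 48/71) = 1/(1072787/71) = 71/1072787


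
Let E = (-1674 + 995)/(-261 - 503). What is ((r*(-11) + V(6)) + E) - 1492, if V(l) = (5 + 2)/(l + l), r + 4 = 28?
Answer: -2010689/1146 ≈ -1754.5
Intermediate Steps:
r = 24 (r = -4 + 28 = 24)
V(l) = 7/(2*l) (V(l) = 7/((2*l)) = 7*(1/(2*l)) = 7/(2*l))
E = 679/764 (E = -679/(-764) = -679*(-1/764) = 679/764 ≈ 0.88874)
((r*(-11) + V(6)) + E) - 1492 = ((24*(-11) + (7/2)/6) + 679/764) - 1492 = ((-264 + (7/2)*(⅙)) + 679/764) - 1492 = ((-264 + 7/12) + 679/764) - 1492 = (-3161/12 + 679/764) - 1492 = -300857/1146 - 1492 = -2010689/1146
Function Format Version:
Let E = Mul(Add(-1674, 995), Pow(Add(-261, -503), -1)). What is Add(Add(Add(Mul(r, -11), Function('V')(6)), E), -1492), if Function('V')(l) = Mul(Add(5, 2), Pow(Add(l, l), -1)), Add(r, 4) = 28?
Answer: Rational(-2010689, 1146) ≈ -1754.5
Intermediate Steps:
r = 24 (r = Add(-4, 28) = 24)
Function('V')(l) = Mul(Rational(7, 2), Pow(l, -1)) (Function('V')(l) = Mul(7, Pow(Mul(2, l), -1)) = Mul(7, Mul(Rational(1, 2), Pow(l, -1))) = Mul(Rational(7, 2), Pow(l, -1)))
E = Rational(679, 764) (E = Mul(-679, Pow(-764, -1)) = Mul(-679, Rational(-1, 764)) = Rational(679, 764) ≈ 0.88874)
Add(Add(Add(Mul(r, -11), Function('V')(6)), E), -1492) = Add(Add(Add(Mul(24, -11), Mul(Rational(7, 2), Pow(6, -1))), Rational(679, 764)), -1492) = Add(Add(Add(-264, Mul(Rational(7, 2), Rational(1, 6))), Rational(679, 764)), -1492) = Add(Add(Add(-264, Rational(7, 12)), Rational(679, 764)), -1492) = Add(Add(Rational(-3161, 12), Rational(679, 764)), -1492) = Add(Rational(-300857, 1146), -1492) = Rational(-2010689, 1146)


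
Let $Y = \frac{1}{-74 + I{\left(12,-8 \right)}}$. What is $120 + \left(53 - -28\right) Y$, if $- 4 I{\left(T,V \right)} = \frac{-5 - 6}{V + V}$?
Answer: $\frac{564456}{4747} \approx 118.91$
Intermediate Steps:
$I{\left(T,V \right)} = \frac{11}{8 V}$ ($I{\left(T,V \right)} = - \frac{\left(-5 - 6\right) \frac{1}{V + V}}{4} = - \frac{\left(-11\right) \frac{1}{2 V}}{4} = - \frac{\left(- \frac{11}{2}\right) \frac{1}{V}}{4} = \frac{11}{8 V}$)
$Y = - \frac{64}{4747}$ ($Y = \frac{1}{-74 + \frac{11}{8 \left(-8\right)}} = \frac{1}{-74 + \frac{11}{8} \left(- \frac{1}{8}\right)} = \frac{1}{-74 - \frac{11}{64}} = \frac{1}{- \frac{4747}{64}} = - \frac{64}{4747} \approx -0.013482$)
$120 + \left(53 - -28\right) Y = 120 + \left(53 - -28\right) \left(- \frac{64}{4747}\right) = 120 + \left(53 + 28\right) \left(- \frac{64}{4747}\right) = 120 + 81 \left(- \frac{64}{4747}\right) = 120 - \frac{5184}{4747} = \frac{564456}{4747}$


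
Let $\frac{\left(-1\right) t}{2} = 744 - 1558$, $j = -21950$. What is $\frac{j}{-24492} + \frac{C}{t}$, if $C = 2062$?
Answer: $\frac{5389819}{2492061} \approx 2.1628$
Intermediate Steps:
$t = 1628$ ($t = - 2 \left(744 - 1558\right) = \left(-2\right) \left(-814\right) = 1628$)
$\frac{j}{-24492} + \frac{C}{t} = - \frac{21950}{-24492} + \frac{2062}{1628} = \left(-21950\right) \left(- \frac{1}{24492}\right) + 2062 \cdot \frac{1}{1628} = \frac{10975}{12246} + \frac{1031}{814} = \frac{5389819}{2492061}$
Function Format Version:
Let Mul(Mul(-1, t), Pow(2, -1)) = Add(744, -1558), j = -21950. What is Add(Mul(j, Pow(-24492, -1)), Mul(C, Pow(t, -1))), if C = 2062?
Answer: Rational(5389819, 2492061) ≈ 2.1628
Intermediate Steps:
t = 1628 (t = Mul(-2, Add(744, -1558)) = Mul(-2, -814) = 1628)
Add(Mul(j, Pow(-24492, -1)), Mul(C, Pow(t, -1))) = Add(Mul(-21950, Pow(-24492, -1)), Mul(2062, Pow(1628, -1))) = Add(Mul(-21950, Rational(-1, 24492)), Mul(2062, Rational(1, 1628))) = Add(Rational(10975, 12246), Rational(1031, 814)) = Rational(5389819, 2492061)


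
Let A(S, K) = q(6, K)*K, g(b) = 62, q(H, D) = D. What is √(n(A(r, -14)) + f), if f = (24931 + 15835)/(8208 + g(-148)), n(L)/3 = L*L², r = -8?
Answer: √386225186304505/4135 ≈ 4752.8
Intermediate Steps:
A(S, K) = K² (A(S, K) = K*K = K²)
n(L) = 3*L³ (n(L) = 3*(L*L²) = 3*L³)
f = 20383/4135 (f = (24931 + 15835)/(8208 + 62) = 40766/8270 = 40766*(1/8270) = 20383/4135 ≈ 4.9294)
√(n(A(r, -14)) + f) = √(3*((-14)²)³ + 20383/4135) = √(3*196³ + 20383/4135) = √(3*7529536 + 20383/4135) = √(22588608 + 20383/4135) = √(93403914463/4135) = √386225186304505/4135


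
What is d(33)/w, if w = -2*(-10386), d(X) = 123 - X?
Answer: 5/1154 ≈ 0.0043328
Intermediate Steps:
w = 20772
d(33)/w = (123 - 1*33)/20772 = (123 - 33)*(1/20772) = 90*(1/20772) = 5/1154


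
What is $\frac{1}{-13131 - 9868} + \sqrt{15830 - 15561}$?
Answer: $- \frac{1}{22999} + \sqrt{269} \approx 16.401$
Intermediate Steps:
$\frac{1}{-13131 - 9868} + \sqrt{15830 - 15561} = \frac{1}{-22999} + \sqrt{269} = - \frac{1}{22999} + \sqrt{269}$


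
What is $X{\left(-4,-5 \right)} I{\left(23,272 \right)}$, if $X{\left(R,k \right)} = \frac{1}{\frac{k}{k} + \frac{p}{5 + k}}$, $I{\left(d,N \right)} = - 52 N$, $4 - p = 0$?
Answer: $0$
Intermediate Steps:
$p = 4$ ($p = 4 - 0 = 4 + 0 = 4$)
$X{\left(R,k \right)} = \frac{1}{1 + \frac{4}{5 + k}}$ ($X{\left(R,k \right)} = \frac{1}{\frac{k}{k} + \frac{4}{5 + k}} = \frac{1}{1 + \frac{4}{5 + k}}$)
$X{\left(-4,-5 \right)} I{\left(23,272 \right)} = \frac{5 - 5}{9 - 5} \left(\left(-52\right) 272\right) = \frac{1}{4} \cdot 0 \left(-14144\right) = 0 \left(-14144\right) = 0$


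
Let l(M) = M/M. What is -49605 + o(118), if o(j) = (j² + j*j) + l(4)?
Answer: -21756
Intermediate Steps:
l(M) = 1
o(j) = 1 + 2*j² (o(j) = (j² + j*j) + 1 = (j² + j²) + 1 = 2*j² + 1 = 1 + 2*j²)
-49605 + o(118) = -49605 + (1 + 2*118²) = -49605 + (1 + 2*13924) = -49605 + (1 + 27848) = -49605 + 27849 = -21756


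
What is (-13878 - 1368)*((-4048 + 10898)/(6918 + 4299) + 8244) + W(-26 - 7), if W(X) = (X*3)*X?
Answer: -469970118123/3739 ≈ -1.2569e+8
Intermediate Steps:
W(X) = 3*X**2 (W(X) = (3*X)*X = 3*X**2)
(-13878 - 1368)*((-4048 + 10898)/(6918 + 4299) + 8244) + W(-26 - 7) = (-13878 - 1368)*((-4048 + 10898)/(6918 + 4299) + 8244) + 3*(-26 - 7)**2 = -15246*(6850/11217 + 8244) + 3*(-33)**2 = -15246*(6850*(1/11217) + 8244) + 3*1089 = -15246*(6850/11217 + 8244) + 3267 = -15246*92479798/11217 + 3267 = -469982333436/3739 + 3267 = -469970118123/3739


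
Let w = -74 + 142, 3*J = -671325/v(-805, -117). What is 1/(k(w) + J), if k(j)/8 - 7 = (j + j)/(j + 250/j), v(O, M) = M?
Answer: 285129/565634963 ≈ 0.00050409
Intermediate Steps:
J = 223775/117 (J = (-671325/(-117))/3 = (-671325*(-1/117))/3 = (⅓)*(223775/39) = 223775/117 ≈ 1912.6)
w = 68
k(j) = 56 + 16*j/(j + 250/j) (k(j) = 56 + 8*((j + j)/(j + 250/j)) = 56 + 8*((2*j)/(j + 250/j)) = 56 + 8*(2*j/(j + 250/j)) = 56 + 16*j/(j + 250/j))
1/(k(w) + J) = 1/(8*(1750 + 9*68²)/(250 + 68²) + 223775/117) = 1/(8*(1750 + 9*4624)/(250 + 4624) + 223775/117) = 1/(8*(1750 + 41616)/4874 + 223775/117) = 1/(8*(1/4874)*43366 + 223775/117) = 1/(173464/2437 + 223775/117) = 1/(565634963/285129) = 285129/565634963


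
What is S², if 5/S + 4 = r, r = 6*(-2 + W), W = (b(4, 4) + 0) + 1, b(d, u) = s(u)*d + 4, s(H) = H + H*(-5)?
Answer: 1/5476 ≈ 0.00018262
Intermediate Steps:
s(H) = -4*H (s(H) = H - 5*H = -4*H)
b(d, u) = 4 - 4*d*u (b(d, u) = (-4*u)*d + 4 = -4*d*u + 4 = 4 - 4*d*u)
W = -59 (W = ((4 - 4*4*4) + 0) + 1 = ((4 - 64) + 0) + 1 = (-60 + 0) + 1 = -60 + 1 = -59)
r = -366 (r = 6*(-2 - 59) = 6*(-61) = -366)
S = -1/74 (S = 5/(-4 - 366) = 5/(-370) = 5*(-1/370) = -1/74 ≈ -0.013514)
S² = (-1/74)² = 1/5476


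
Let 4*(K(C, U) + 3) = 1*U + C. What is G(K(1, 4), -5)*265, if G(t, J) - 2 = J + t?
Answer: -5035/4 ≈ -1258.8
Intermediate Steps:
K(C, U) = -3 + C/4 + U/4 (K(C, U) = -3 + (1*U + C)/4 = -3 + (U + C)/4 = -3 + (C + U)/4 = -3 + (C/4 + U/4) = -3 + C/4 + U/4)
G(t, J) = 2 + J + t (G(t, J) = 2 + (J + t) = 2 + J + t)
G(K(1, 4), -5)*265 = (2 - 5 + (-3 + (¼)*1 + (¼)*4))*265 = (2 - 5 + (-3 + ¼ + 1))*265 = (2 - 5 - 7/4)*265 = -19/4*265 = -5035/4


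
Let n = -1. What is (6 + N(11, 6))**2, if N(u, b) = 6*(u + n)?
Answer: 4356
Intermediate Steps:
N(u, b) = -6 + 6*u (N(u, b) = 6*(u - 1) = 6*(-1 + u) = -6 + 6*u)
(6 + N(11, 6))**2 = (6 + (-6 + 6*11))**2 = (6 + (-6 + 66))**2 = (6 + 60)**2 = 66**2 = 4356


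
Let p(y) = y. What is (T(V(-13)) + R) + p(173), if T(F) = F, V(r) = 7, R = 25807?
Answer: 25987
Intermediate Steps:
(T(V(-13)) + R) + p(173) = (7 + 25807) + 173 = 25814 + 173 = 25987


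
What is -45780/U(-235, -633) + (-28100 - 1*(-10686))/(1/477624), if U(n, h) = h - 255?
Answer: -615483477049/74 ≈ -8.3173e+9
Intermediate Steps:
U(n, h) = -255 + h
-45780/U(-235, -633) + (-28100 - 1*(-10686))/(1/477624) = -45780/(-255 - 633) + (-28100 - 1*(-10686))/(1/477624) = -45780/(-888) + (-28100 + 10686)/(1/477624) = -45780*(-1/888) - 17414*477624 = 3815/74 - 8317344336 = -615483477049/74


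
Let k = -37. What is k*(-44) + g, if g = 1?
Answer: 1629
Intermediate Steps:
k*(-44) + g = -37*(-44) + 1 = 1628 + 1 = 1629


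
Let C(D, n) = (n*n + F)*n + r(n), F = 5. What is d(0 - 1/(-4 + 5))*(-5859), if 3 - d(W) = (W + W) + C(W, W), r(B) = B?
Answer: -70308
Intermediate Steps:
C(D, n) = n + n*(5 + n²) (C(D, n) = (n*n + 5)*n + n = (n² + 5)*n + n = (5 + n²)*n + n = n*(5 + n²) + n = n + n*(5 + n²))
d(W) = 3 - 2*W - W*(6 + W²) (d(W) = 3 - ((W + W) + W*(6 + W²)) = 3 - (2*W + W*(6 + W²)) = 3 + (-2*W - W*(6 + W²)) = 3 - 2*W - W*(6 + W²))
d(0 - 1/(-4 + 5))*(-5859) = (3 - (0 - 1/(-4 + 5))³ - 8*(0 - 1/(-4 + 5)))*(-5859) = (3 - (0 - 1/1)³ - 8*(0 - 1/1))*(-5859) = (3 - (0 - 1*1)³ - 8*(0 - 1*1))*(-5859) = (3 - (0 - 1)³ - 8*(0 - 1))*(-5859) = (3 - 1*(-1)³ - 8*(-1))*(-5859) = (3 - 1*(-1) + 8)*(-5859) = (3 + 1 + 8)*(-5859) = 12*(-5859) = -70308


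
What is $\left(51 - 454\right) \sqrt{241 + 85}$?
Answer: $- 403 \sqrt{326} \approx -7276.4$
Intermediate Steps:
$\left(51 - 454\right) \sqrt{241 + 85} = - 403 \sqrt{326}$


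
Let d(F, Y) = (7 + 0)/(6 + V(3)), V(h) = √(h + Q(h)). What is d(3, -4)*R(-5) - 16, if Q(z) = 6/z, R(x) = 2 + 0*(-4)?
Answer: -412/31 - 14*√5/31 ≈ -14.300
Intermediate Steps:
R(x) = 2 (R(x) = 2 + 0 = 2)
V(h) = √(h + 6/h)
d(F, Y) = 7/(6 + √5) (d(F, Y) = (7 + 0)/(6 + √(3 + 6/3)) = 7/(6 + √(3 + 6*(⅓))) = 7/(6 + √(3 + 2)) = 7/(6 + √5))
d(3, -4)*R(-5) - 16 = (42/31 - 7*√5/31)*2 - 16 = (84/31 - 14*√5/31) - 16 = -412/31 - 14*√5/31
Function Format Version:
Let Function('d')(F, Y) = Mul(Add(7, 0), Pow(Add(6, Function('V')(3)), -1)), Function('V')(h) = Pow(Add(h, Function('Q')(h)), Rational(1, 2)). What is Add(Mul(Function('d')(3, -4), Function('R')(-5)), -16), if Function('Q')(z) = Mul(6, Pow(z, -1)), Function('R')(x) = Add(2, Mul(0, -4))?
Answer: Add(Rational(-412, 31), Mul(Rational(-14, 31), Pow(5, Rational(1, 2)))) ≈ -14.300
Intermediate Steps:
Function('R')(x) = 2 (Function('R')(x) = Add(2, 0) = 2)
Function('V')(h) = Pow(Add(h, Mul(6, Pow(h, -1))), Rational(1, 2))
Function('d')(F, Y) = Mul(7, Pow(Add(6, Pow(5, Rational(1, 2))), -1)) (Function('d')(F, Y) = Mul(Add(7, 0), Pow(Add(6, Pow(Add(3, Mul(6, Pow(3, -1))), Rational(1, 2))), -1)) = Mul(7, Pow(Add(6, Pow(Add(3, Mul(6, Rational(1, 3))), Rational(1, 2))), -1)) = Mul(7, Pow(Add(6, Pow(Add(3, 2), Rational(1, 2))), -1)) = Mul(7, Pow(Add(6, Pow(5, Rational(1, 2))), -1)))
Add(Mul(Function('d')(3, -4), Function('R')(-5)), -16) = Add(Mul(Add(Rational(42, 31), Mul(Rational(-7, 31), Pow(5, Rational(1, 2)))), 2), -16) = Add(Add(Rational(84, 31), Mul(Rational(-14, 31), Pow(5, Rational(1, 2)))), -16) = Add(Rational(-412, 31), Mul(Rational(-14, 31), Pow(5, Rational(1, 2))))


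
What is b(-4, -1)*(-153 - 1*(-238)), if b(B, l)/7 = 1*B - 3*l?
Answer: -595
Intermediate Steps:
b(B, l) = -21*l + 7*B (b(B, l) = 7*(1*B - 3*l) = 7*(B - 3*l) = -21*l + 7*B)
b(-4, -1)*(-153 - 1*(-238)) = (-21*(-1) + 7*(-4))*(-153 - 1*(-238)) = (21 - 28)*(-153 + 238) = -7*85 = -595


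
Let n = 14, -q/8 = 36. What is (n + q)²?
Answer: 75076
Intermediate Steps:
q = -288 (q = -8*36 = -288)
(n + q)² = (14 - 288)² = (-274)² = 75076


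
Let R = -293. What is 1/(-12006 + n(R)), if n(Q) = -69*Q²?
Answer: -1/5935587 ≈ -1.6848e-7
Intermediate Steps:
1/(-12006 + n(R)) = 1/(-12006 - 69*(-293)²) = 1/(-12006 - 69*85849) = 1/(-12006 - 5923581) = 1/(-5935587) = -1/5935587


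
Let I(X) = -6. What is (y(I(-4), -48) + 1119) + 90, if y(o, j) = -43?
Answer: 1166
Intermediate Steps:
(y(I(-4), -48) + 1119) + 90 = (-43 + 1119) + 90 = 1076 + 90 = 1166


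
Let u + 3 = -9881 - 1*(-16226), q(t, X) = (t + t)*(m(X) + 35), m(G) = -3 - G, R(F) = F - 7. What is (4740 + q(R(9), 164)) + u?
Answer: 10554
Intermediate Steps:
R(F) = -7 + F
q(t, X) = 2*t*(32 - X) (q(t, X) = (t + t)*((-3 - X) + 35) = (2*t)*(32 - X) = 2*t*(32 - X))
u = 6342 (u = -3 + (-9881 - 1*(-16226)) = -3 + (-9881 + 16226) = -3 + 6345 = 6342)
(4740 + q(R(9), 164)) + u = (4740 + 2*(-7 + 9)*(32 - 1*164)) + 6342 = (4740 + 2*2*(32 - 164)) + 6342 = (4740 + 2*2*(-132)) + 6342 = (4740 - 528) + 6342 = 4212 + 6342 = 10554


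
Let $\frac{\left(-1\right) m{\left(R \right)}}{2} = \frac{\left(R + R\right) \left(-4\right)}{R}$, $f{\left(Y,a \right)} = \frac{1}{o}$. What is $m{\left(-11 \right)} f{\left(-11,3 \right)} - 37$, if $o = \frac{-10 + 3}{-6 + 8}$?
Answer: $- \frac{291}{7} \approx -41.571$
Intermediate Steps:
$o = - \frac{7}{2} \approx -3.5$
$f{\left(Y,a \right)} = - \frac{2}{7}$ ($f{\left(Y,a \right)} = \frac{1}{- \frac{7}{2}} = - \frac{2}{7}$)
$m{\left(R \right)} = 16$ ($m{\left(R \right)} = - 2 \frac{\left(R + R\right) \left(-4\right)}{R} = - 2 \frac{2 R \left(-4\right)}{R} = - 2 \frac{\left(-8\right) R}{R} = \left(-2\right) \left(-8\right) = 16$)
$m{\left(-11 \right)} f{\left(-11,3 \right)} - 37 = 16 \left(- \frac{2}{7}\right) - 37 = - \frac{32}{7} - 37 = - \frac{291}{7}$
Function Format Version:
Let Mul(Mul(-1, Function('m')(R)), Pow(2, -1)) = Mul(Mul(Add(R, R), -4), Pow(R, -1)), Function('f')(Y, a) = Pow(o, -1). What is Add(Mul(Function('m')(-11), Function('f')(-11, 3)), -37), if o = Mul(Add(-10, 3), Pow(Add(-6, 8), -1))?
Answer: Rational(-291, 7) ≈ -41.571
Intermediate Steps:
o = Rational(-7, 2) (o = Mul(-7, Pow(2, -1)) = Mul(-7, Rational(1, 2)) = Rational(-7, 2) ≈ -3.5000)
Function('f')(Y, a) = Rational(-2, 7) (Function('f')(Y, a) = Pow(Rational(-7, 2), -1) = Rational(-2, 7))
Function('m')(R) = 16 (Function('m')(R) = Mul(-2, Mul(Mul(Add(R, R), -4), Pow(R, -1))) = Mul(-2, Mul(Mul(Mul(2, R), -4), Pow(R, -1))) = Mul(-2, Mul(Mul(-8, R), Pow(R, -1))) = Mul(-2, -8) = 16)
Add(Mul(Function('m')(-11), Function('f')(-11, 3)), -37) = Add(Mul(16, Rational(-2, 7)), -37) = Add(Rational(-32, 7), -37) = Rational(-291, 7)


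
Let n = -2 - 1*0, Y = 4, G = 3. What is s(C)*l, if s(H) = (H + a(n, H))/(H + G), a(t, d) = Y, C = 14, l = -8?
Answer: -144/17 ≈ -8.4706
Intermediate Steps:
n = -2 (n = -2 + 0 = -2)
a(t, d) = 4
s(H) = (4 + H)/(3 + H) (s(H) = (H + 4)/(H + 3) = (4 + H)/(3 + H))
s(C)*l = ((4 + 14)/(3 + 14))*(-8) = (18/17)*(-8) = -144/17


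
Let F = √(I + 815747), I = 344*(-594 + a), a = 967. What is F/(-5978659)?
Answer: -√944059/5978659 ≈ -0.00016252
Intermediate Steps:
I = 128312 (I = 344*(-594 + 967) = 344*373 = 128312)
F = √944059 (F = √(128312 + 815747) = √944059 ≈ 971.63)
F/(-5978659) = √944059/(-5978659) = √944059*(-1/5978659) = -√944059/5978659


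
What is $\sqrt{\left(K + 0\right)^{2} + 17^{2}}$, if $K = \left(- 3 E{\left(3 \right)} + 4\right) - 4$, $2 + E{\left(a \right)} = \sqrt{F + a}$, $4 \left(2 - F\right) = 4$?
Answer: $17$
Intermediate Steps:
$F = 1$ ($F = 2 - 1 = 1$)
$E{\left(a \right)} = -2 + \sqrt{1 + a}$
$K = 0$ ($K = \left(- 3 \left(-2 + \sqrt{1 + 3}\right) + 4\right) - 4 = \left(- 3 \left(-2 + \sqrt{4}\right) + 4\right) - 4 = \left(- 3 \left(-2 + 2\right) + 4\right) - 4 = \left(\left(-3\right) 0 + 4\right) - 4 = \left(0 + 4\right) - 4 = 4 - 4 = 0$)
$\sqrt{\left(K + 0\right)^{2} + 17^{2}} = \sqrt{\left(0 + 0\right)^{2} + 17^{2}} = \sqrt{0^{2} + 289} = \sqrt{0 + 289} = \sqrt{289} = 17$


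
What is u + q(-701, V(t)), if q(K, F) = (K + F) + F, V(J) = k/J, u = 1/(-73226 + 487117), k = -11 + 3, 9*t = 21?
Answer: -2050829898/2897237 ≈ -707.86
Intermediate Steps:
t = 7/3 (t = (1/9)*21 = 7/3 ≈ 2.3333)
k = -8
u = 1/413891 ≈ 2.4161e-6
V(J) = -8/J
q(K, F) = K + 2*F (q(K, F) = (F + K) + F = K + 2*F)
u + q(-701, V(t)) = 1/413891 + (-701 + 2*(-8/7/3)) = 1/413891 + (-701 + 2*(-8*3/7)) = 1/413891 + (-701 + 2*(-24/7)) = 1/413891 + (-701 - 48/7) = 1/413891 - 4955/7 = -2050829898/2897237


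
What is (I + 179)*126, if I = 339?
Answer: 65268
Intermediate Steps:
(I + 179)*126 = (339 + 179)*126 = 518*126 = 65268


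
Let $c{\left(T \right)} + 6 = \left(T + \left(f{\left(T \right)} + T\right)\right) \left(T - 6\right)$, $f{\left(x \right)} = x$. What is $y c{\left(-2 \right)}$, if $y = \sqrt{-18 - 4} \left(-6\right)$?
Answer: $- 252 i \sqrt{22} \approx - 1182.0 i$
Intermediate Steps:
$c{\left(T \right)} = -6 + 3 T \left(-6 + T\right)$ ($c{\left(T \right)} = -6 + \left(T + \left(T + T\right)\right) \left(T - 6\right) = -6 + \left(T + 2 T\right) \left(-6 + T\right) = -6 + 3 T \left(-6 + T\right)$)
$y = - 6 i \sqrt{22}$ ($y = \sqrt{-22} \left(-6\right) = i \sqrt{22} \left(-6\right) = - 6 i \sqrt{22} \approx - 28.142 i$)
$y c{\left(-2 \right)} = - 6 i \sqrt{22} \left(-6 - -36 + 3 \left(-2\right)^{2}\right) = - 6 i \sqrt{22} \left(-6 + 36 + 3 \cdot 4\right) = - 6 i \sqrt{22} \left(-6 + 36 + 12\right) = - 6 i \sqrt{22} \cdot 42 = - 252 i \sqrt{22}$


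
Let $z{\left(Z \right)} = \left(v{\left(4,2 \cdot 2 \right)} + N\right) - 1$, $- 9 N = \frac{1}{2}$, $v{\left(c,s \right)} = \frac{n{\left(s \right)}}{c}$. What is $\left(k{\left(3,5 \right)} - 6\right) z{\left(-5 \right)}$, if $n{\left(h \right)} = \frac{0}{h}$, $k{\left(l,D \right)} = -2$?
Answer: $\frac{76}{9} \approx 8.4444$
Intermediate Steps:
$n{\left(h \right)} = 0$
$v{\left(c,s \right)} = 0$ ($v{\left(c,s \right)} = \frac{0}{c} = 0$)
$N = - \frac{1}{18}$ ($N = - \frac{1}{9 \cdot 2} = \left(- \frac{1}{9}\right) \frac{1}{2} = - \frac{1}{18} \approx -0.055556$)
$z{\left(Z \right)} = - \frac{19}{18}$ ($z{\left(Z \right)} = \left(0 - \frac{1}{18}\right) - 1 = - \frac{1}{18} - 1 = - \frac{19}{18}$)
$\left(k{\left(3,5 \right)} - 6\right) z{\left(-5 \right)} = \left(-2 - 6\right) \left(- \frac{19}{18}\right) = \left(-8\right) \left(- \frac{19}{18}\right) = \frac{76}{9}$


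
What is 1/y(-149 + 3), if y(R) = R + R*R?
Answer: 1/21170 ≈ 4.7237e-5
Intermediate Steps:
y(R) = R + R²
1/y(-149 + 3) = 1/((-149 + 3)*(1 + (-149 + 3))) = 1/(-146*(1 - 146)) = 1/(-146*(-145)) = 1/21170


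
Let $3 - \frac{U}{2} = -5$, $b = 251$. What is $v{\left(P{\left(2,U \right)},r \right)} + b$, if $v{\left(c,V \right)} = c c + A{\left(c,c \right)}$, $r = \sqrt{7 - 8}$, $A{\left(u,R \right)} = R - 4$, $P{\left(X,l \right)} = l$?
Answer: $519$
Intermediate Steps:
$U = 16$ ($U = 6 - -10 = 6 + 10 = 16$)
$A{\left(u,R \right)} = -4 + R$
$r = i$ ($r = \sqrt{-1} = i \approx 1.0 i$)
$v{\left(c,V \right)} = -4 + c + c^{2}$ ($v{\left(c,V \right)} = c c + \left(-4 + c\right) = c^{2} + \left(-4 + c\right) = -4 + c + c^{2}$)
$v{\left(P{\left(2,U \right)},r \right)} + b = \left(-4 + 16 + 16^{2}\right) + 251 = \left(-4 + 16 + 256\right) + 251 = 268 + 251 = 519$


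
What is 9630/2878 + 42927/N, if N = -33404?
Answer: 99068307/48068356 ≈ 2.0610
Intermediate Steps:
9630/2878 + 42927/N = 9630/2878 + 42927/(-33404) = 9630*(1/2878) + 42927*(-1/33404) = 4815/1439 - 42927/33404 = 99068307/48068356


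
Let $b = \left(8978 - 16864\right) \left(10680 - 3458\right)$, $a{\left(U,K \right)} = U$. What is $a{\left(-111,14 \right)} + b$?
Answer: $-56952803$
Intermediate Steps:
$b = -56952692$ ($b = \left(-7886\right) 7222 = -56952692$)
$a{\left(-111,14 \right)} + b = -111 - 56952692 = -56952803$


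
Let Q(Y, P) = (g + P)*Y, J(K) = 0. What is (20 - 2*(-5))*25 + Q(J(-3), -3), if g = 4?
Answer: 750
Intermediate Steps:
Q(Y, P) = Y*(4 + P) (Q(Y, P) = (4 + P)*Y = Y*(4 + P))
(20 - 2*(-5))*25 + Q(J(-3), -3) = (20 - 2*(-5))*25 + 0*(4 - 3) = (20 + 10)*25 + 0*1 = 30*25 + 0 = 750 + 0 = 750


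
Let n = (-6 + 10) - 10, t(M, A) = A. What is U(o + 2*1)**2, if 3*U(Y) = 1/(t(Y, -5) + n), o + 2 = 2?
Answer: 1/1089 ≈ 0.00091827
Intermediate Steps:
o = 0 (o = -2 + 2 = 0)
n = -6 (n = 4 - 10 = -6)
U(Y) = -1/33 (U(Y) = 1/(3*(-5 - 6)) = (1/3)/(-11) = (1/3)*(-1/11) = -1/33)
U(o + 2*1)**2 = (-1/33)**2 = 1/1089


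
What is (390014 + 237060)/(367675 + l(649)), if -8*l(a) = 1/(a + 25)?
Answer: 3381183008/1982503599 ≈ 1.7055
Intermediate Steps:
l(a) = -1/(8*(25 + a)) (l(a) = -1/(8*(a + 25)) = -1/(8*(25 + a)))
(390014 + 237060)/(367675 + l(649)) = (390014 + 237060)/(367675 - 1/(200 + 8*649)) = 627074/(367675 - 1/(200 + 5192)) = 627074/(367675 - 1/5392) = 627074/(1982503599/5392) = 627074*(5392/1982503599) = 3381183008/1982503599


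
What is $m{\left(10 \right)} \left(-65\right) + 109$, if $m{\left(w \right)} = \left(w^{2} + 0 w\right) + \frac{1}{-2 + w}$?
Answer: $- \frac{51193}{8} \approx -6399.1$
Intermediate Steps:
$m{\left(w \right)} = w^{2} + \frac{1}{-2 + w}$ ($m{\left(w \right)} = \left(w^{2} + 0\right) + \frac{1}{-2 + w} = w^{2} + \frac{1}{-2 + w}$)
$m{\left(10 \right)} \left(-65\right) + 109 = \frac{1 + 10^{3} - 2 \cdot 10^{2}}{-2 + 10} \left(-65\right) + 109 = \frac{1 + 1000 - 200}{8} \left(-65\right) + 109 = \frac{1}{8} \cdot 801 \left(-65\right) + 109 = \frac{801}{8} \left(-65\right) + 109 = - \frac{52065}{8} + 109 = - \frac{51193}{8}$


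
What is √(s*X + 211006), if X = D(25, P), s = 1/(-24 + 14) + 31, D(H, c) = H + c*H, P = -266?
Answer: √25174/2 ≈ 79.332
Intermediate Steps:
D(H, c) = H + H*c
s = 309/10 (s = 1/(-10) + 31 = -⅒ + 31 = 309/10 ≈ 30.900)
X = -6625 (X = 25*(1 - 266) = 25*(-265) = -6625)
√(s*X + 211006) = √((309/10)*(-6625) + 211006) = √(-409425/2 + 211006) = √(12587/2) = √25174/2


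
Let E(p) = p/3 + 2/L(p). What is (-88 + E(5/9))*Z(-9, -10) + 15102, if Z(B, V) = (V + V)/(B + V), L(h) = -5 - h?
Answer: 38498558/2565 ≈ 15009.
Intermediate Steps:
Z(B, V) = 2*V/(B + V) (Z(B, V) = (2*V)/(B + V) = 2*V/(B + V))
E(p) = 2/(-5 - p) + p/3 (E(p) = p/3 + 2/(-5 - p) = 2/(-5 - p) + p/3)
(-88 + E(5/9))*Z(-9, -10) + 15102 = (-88 + (-6 + (5/9)*(5 + 5/9))/(3*(5 + 5/9)))*(2*(-10)/(-9 - 10)) + 15102 = (-88 + (-6 + (5*(⅑))*(5 + 5*(⅑)))/(3*(5 + 5*(⅑))))*(2*(-10)/(-19)) + 15102 = (-88 + (-6 + 5*(5 + 5/9)/9)/(3*(5 + 5/9)))*(2*(-10)*(-1/19)) + 15102 = (-88 + (-6 + (5/9)*(50/9))/(3*(50/9)))*(20/19) + 15102 = (-88 + (⅓)*(9/50)*(-6 + 250/81))*(20/19) + 15102 = (-88 + (⅓)*(9/50)*(-236/81))*(20/19) + 15102 = (-88 - 118/675)*(20/19) + 15102 = -59518/675*20/19 + 15102 = -238072/2565 + 15102 = 38498558/2565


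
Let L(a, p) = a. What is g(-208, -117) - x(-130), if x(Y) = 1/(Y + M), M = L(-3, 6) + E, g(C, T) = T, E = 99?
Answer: -3977/34 ≈ -116.97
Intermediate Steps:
M = 96 (M = -3 + 99 = 96)
x(Y) = 1/(96 + Y) (x(Y) = 1/(Y + 96) = 1/(96 + Y))
g(-208, -117) - x(-130) = -117 - 1/(96 - 130) = -117 - 1/(-34) = -117 - 1*(-1/34) = -117 + 1/34 = -3977/34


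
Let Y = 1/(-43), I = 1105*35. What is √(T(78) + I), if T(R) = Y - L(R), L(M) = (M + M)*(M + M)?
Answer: 8*√414262/43 ≈ 119.75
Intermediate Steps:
L(M) = 4*M² (L(M) = (2*M)*(2*M) = 4*M²)
I = 38675
Y = -1/43 ≈ -0.023256
T(R) = -1/43 - 4*R²
√(T(78) + I) = √((-1/43 - 4*78²) + 38675) = √((-1/43 - 4*6084) + 38675) = √((-1/43 - 24336) + 38675) = √(-1046449/43 + 38675) = √(616576/43) = 8*√414262/43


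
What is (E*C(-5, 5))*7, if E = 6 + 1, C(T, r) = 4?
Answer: 196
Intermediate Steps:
E = 7
(E*C(-5, 5))*7 = (7*4)*7 = 28*7 = 196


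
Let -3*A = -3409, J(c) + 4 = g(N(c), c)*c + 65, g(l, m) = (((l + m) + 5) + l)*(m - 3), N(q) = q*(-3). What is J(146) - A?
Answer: -45412876/3 ≈ -1.5138e+7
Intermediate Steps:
N(q) = -3*q
g(l, m) = (-3 + m)*(5 + m + 2*l) (g(l, m) = ((5 + l + m) + l)*(-3 + m) = (5 + m + 2*l)*(-3 + m) = (-3 + m)*(5 + m + 2*l))
J(c) = 61 + c*(-15 - 5*c² + 20*c) (J(c) = -4 + ((-15 + c² - (-18)*c + 2*c + 2*(-3*c)*c)*c + 65) = -4 + ((-15 + c² + 18*c + 2*c - 6*c²)*c + 65) = -4 + ((-15 - 5*c² + 20*c)*c + 65) = -4 + (c*(-15 - 5*c² + 20*c) + 65) = -4 + (65 + c*(-15 - 5*c² + 20*c)) = 61 + c*(-15 - 5*c² + 20*c))
A = 3409/3 (A = -⅓*(-3409) = 3409/3 ≈ 1136.3)
J(146) - A = (61 + 5*146*(-3 - 1*146² + 4*146)) - 1*3409/3 = (61 + 5*146*(-3 - 1*21316 + 584)) - 3409/3 = (61 + 5*146*(-3 - 21316 + 584)) - 3409/3 = (61 + 5*146*(-20735)) - 3409/3 = (61 - 15136550) - 3409/3 = -15136489 - 3409/3 = -45412876/3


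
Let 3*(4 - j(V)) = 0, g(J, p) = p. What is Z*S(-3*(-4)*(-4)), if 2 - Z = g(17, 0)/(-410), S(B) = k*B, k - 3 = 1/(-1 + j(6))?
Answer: -320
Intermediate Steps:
j(V) = 4 (j(V) = 4 - 1/3*0 = 4 + 0 = 4)
k = 10/3 (k = 3 + 1/(-1 + 4) = 3 + 1/3 = 10/3 ≈ 3.3333)
S(B) = 10*B/3
Z = 2 (Z = 2 - 0/(-410) = 2 - 0*(-1)/410 = 2 - 1*0 = 2 + 0 = 2)
Z*S(-3*(-4)*(-4)) = 2*(10*(-3*(-4)*(-4))/3) = 2*(10*(12*(-4))/3) = 2*((10/3)*(-48)) = 2*(-160) = -320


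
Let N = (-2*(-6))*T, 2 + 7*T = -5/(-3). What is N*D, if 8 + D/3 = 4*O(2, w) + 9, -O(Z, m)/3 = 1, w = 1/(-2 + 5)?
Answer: 132/7 ≈ 18.857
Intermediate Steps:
w = ⅓ (w = 1/3 = ⅓ ≈ 0.33333)
O(Z, m) = -3 (O(Z, m) = -3*1 = -3)
D = -33 (D = -24 + 3*(4*(-3) + 9) = -24 + 3*(-12 + 9) = -24 + 3*(-3) = -24 - 9 = -33)
T = -1/21 (T = -2/7 + (-5/(-3))/7 = -2/7 + (-5*(-⅓))/7 = -2/7 + (⅐)*(5/3) = -2/7 + 5/21 = -1/21 ≈ -0.047619)
N = -4/7 (N = -2*(-6)*(-1/21) = 12*(-1/21) = -4/7 ≈ -0.57143)
N*D = -4/7*(-33) = 132/7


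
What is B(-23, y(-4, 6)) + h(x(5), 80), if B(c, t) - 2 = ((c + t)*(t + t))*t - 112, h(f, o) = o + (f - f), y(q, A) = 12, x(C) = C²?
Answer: -3198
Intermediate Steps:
h(f, o) = o (h(f, o) = o + 0 = o)
B(c, t) = -110 + 2*t²*(c + t) (B(c, t) = 2 + (((c + t)*(t + t))*t - 112) = 2 + (((c + t)*(2*t))*t - 112) = 2 + ((2*t*(c + t))*t - 112) = 2 + (2*t²*(c + t) - 112) = 2 + (-112 + 2*t²*(c + t)) = -110 + 2*t²*(c + t))
B(-23, y(-4, 6)) + h(x(5), 80) = (-110 + 2*12³ + 2*(-23)*12²) + 80 = (-110 + 2*1728 + 2*(-23)*144) + 80 = (-110 + 3456 - 6624) + 80 = -3278 + 80 = -3198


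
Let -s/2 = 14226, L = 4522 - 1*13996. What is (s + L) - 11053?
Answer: -48979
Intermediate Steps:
L = -9474 (L = 4522 - 13996 = -9474)
s = -28452 (s = -2*14226 = -28452)
(s + L) - 11053 = (-28452 - 9474) - 11053 = -37926 - 11053 = -48979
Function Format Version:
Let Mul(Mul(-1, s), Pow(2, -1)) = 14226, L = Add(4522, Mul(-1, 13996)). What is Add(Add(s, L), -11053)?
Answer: -48979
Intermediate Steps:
L = -9474 (L = Add(4522, -13996) = -9474)
s = -28452 (s = Mul(-2, 14226) = -28452)
Add(Add(s, L), -11053) = Add(Add(-28452, -9474), -11053) = Add(-37926, -11053) = -48979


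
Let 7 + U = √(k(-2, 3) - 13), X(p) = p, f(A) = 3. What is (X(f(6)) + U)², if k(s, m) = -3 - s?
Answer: (4 - I*√14)² ≈ 2.0 - 29.933*I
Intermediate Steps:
U = -7 + I*√14 (U = -7 + √((-3 - 1*(-2)) - 13) = -7 + √((-3 + 2) - 13) = -7 + √(-1 - 13) = -7 + √(-14) = -7 + I*√14 ≈ -7.0 + 3.7417*I)
(X(f(6)) + U)² = (3 + (-7 + I*√14))² = (-4 + I*√14)²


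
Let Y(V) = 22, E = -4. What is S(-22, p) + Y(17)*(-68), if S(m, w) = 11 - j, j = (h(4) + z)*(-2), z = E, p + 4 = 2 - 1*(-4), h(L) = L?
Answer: -1485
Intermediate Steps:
p = 2 (p = -4 + (2 - 1*(-4)) = -4 + (2 + 4) = -4 + 6 = 2)
z = -4
j = 0 (j = (4 - 4)*(-2) = 0*(-2) = 0)
S(m, w) = 11 (S(m, w) = 11 - 1*0 = 11 + 0 = 11)
S(-22, p) + Y(17)*(-68) = 11 + 22*(-68) = 11 - 1496 = -1485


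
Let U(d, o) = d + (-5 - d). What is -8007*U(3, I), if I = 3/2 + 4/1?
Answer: 40035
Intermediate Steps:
I = 11/2 (I = 3*(½) + 4*1 = 3/2 + 4 = 11/2 ≈ 5.5000)
U(d, o) = -5
-8007*U(3, I) = -8007*(-5) = 40035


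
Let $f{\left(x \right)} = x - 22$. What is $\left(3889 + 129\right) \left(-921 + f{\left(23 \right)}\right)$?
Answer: $-3696560$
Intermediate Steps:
$f{\left(x \right)} = -22 + x$
$\left(3889 + 129\right) \left(-921 + f{\left(23 \right)}\right) = \left(3889 + 129\right) \left(-921 + \left(-22 + 23\right)\right) = 4018 \left(-921 + 1\right) = 4018 \left(-920\right) = -3696560$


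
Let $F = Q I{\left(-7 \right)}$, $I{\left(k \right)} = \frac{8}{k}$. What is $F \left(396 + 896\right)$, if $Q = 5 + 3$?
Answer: $- \frac{82688}{7} \approx -11813.0$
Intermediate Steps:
$Q = 8$
$F = - \frac{64}{7}$ ($F = 8 \frac{8}{-7} = 8 \cdot 8 \left(- \frac{1}{7}\right) = 8 \left(- \frac{8}{7}\right) = - \frac{64}{7} \approx -9.1429$)
$F \left(396 + 896\right) = - \frac{64 \left(396 + 896\right)}{7} = \left(- \frac{64}{7}\right) 1292 = - \frac{82688}{7}$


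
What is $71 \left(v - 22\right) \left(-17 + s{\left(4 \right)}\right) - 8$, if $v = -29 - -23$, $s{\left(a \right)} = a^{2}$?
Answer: $1980$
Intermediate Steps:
$v = -6$ ($v = -29 + 23 = -6$)
$71 \left(v - 22\right) \left(-17 + s{\left(4 \right)}\right) - 8 = 71 \left(-6 - 22\right) \left(-17 + 4^{2}\right) - 8 = 71 \left(- 28 \left(-17 + 16\right)\right) - 8 = 71 \left(\left(-28\right) \left(-1\right)\right) - 8 = 71 \cdot 28 - 8 = 1988 - 8 = 1980$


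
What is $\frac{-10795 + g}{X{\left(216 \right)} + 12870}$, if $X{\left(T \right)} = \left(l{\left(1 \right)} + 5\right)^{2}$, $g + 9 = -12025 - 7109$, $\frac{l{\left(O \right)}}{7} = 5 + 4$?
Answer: $- \frac{14969}{8747} \approx -1.7113$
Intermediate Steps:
$l{\left(O \right)} = 63$ ($l{\left(O \right)} = 7 \left(5 + 4\right) = 7 \cdot 9 = 63$)
$g = -19143$ ($g = -9 - 19134 = -19143$)
$X{\left(T \right)} = 4624$ ($X{\left(T \right)} = \left(63 + 5\right)^{2} = 68^{2} = 4624$)
$\frac{-10795 + g}{X{\left(216 \right)} + 12870} = \frac{-10795 - 19143}{4624 + 12870} = - \frac{29938}{17494} = \left(-29938\right) \frac{1}{17494} = - \frac{14969}{8747}$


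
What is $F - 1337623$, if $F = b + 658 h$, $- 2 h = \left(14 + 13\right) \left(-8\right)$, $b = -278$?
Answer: $-1266837$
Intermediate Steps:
$h = 108$ ($h = - \frac{\left(14 + 13\right) \left(-8\right)}{2} = - \frac{27 \left(-8\right)}{2} = \left(- \frac{1}{2}\right) \left(-216\right) = 108$)
$F = 70786$ ($F = -278 + 658 \cdot 108 = -278 + 71064 = 70786$)
$F - 1337623 = 70786 - 1337623 = -1266837$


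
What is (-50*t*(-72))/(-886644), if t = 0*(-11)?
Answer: 0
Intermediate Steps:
t = 0
(-50*t*(-72))/(-886644) = (-50*0*(-72))/(-886644) = (0*(-72))*(-1/886644) = 0*(-1/886644) = 0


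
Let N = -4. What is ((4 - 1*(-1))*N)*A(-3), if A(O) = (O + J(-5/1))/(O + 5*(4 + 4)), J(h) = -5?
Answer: 160/37 ≈ 4.3243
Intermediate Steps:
A(O) = (-5 + O)/(40 + O) (A(O) = (O - 5)/(O + 5*(4 + 4)) = (-5 + O)/(O + 5*8) = (-5 + O)/(O + 40) = (-5 + O)/(40 + O))
((4 - 1*(-1))*N)*A(-3) = ((4 - 1*(-1))*(-4))*((-5 - 3)/(40 - 3)) = ((4 + 1)*(-4))*(-8/37) = (5*(-4))*((1/37)*(-8)) = -20*(-8/37) = 160/37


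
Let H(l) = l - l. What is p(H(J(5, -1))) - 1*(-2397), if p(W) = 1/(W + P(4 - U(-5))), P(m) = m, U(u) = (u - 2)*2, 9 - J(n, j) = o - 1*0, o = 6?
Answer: 43147/18 ≈ 2397.1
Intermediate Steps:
J(n, j) = 3 (J(n, j) = 9 - (6 - 1*0) = 9 - (6 + 0) = 9 - 1*6 = 9 - 6 = 3)
U(u) = -4 + 2*u (U(u) = (-2 + u)*2 = -4 + 2*u)
H(l) = 0
p(W) = 1/(18 + W) (p(W) = 1/(W + (4 - (-4 + 2*(-5)))) = 1/(W + (4 - (-4 - 10))) = 1/(W + (4 - 1*(-14))) = 1/(W + (4 + 14)) = 1/(W + 18) = 1/(18 + W))
p(H(J(5, -1))) - 1*(-2397) = 1/(18 + 0) - 1*(-2397) = 1/18 + 2397 = 43147/18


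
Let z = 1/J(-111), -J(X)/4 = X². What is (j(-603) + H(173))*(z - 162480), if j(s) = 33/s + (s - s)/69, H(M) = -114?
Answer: 183575704558925/9906084 ≈ 1.8532e+7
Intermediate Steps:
J(X) = -4*X²
j(s) = 33/s (j(s) = 33/s + 0*(1/69) = 33/s + 0 = 33/s)
z = -1/49284 (z = 1/(-4*(-111)²) = 1/(-4*12321) = 1/(-49284) = -1/49284 ≈ -2.0291e-5)
(j(-603) + H(173))*(z - 162480) = (33/(-603) - 114)*(-1/49284 - 162480) = (33*(-1/603) - 114)*(-8007664321/49284) = (-11/201 - 114)*(-8007664321/49284) = -22925/201*(-8007664321/49284) = 183575704558925/9906084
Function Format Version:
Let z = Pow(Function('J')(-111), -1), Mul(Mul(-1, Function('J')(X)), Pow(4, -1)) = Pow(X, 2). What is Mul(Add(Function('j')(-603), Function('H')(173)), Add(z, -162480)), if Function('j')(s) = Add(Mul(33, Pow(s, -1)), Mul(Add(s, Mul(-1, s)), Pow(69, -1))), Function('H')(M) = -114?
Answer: Rational(183575704558925, 9906084) ≈ 1.8532e+7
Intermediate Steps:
Function('J')(X) = Mul(-4, Pow(X, 2))
Function('j')(s) = Mul(33, Pow(s, -1)) (Function('j')(s) = Add(Mul(33, Pow(s, -1)), Mul(0, Rational(1, 69))) = Add(Mul(33, Pow(s, -1)), 0) = Mul(33, Pow(s, -1)))
z = Rational(-1, 49284) (z = Pow(Mul(-4, Pow(-111, 2)), -1) = Pow(Mul(-4, 12321), -1) = Pow(-49284, -1) = Rational(-1, 49284) ≈ -2.0291e-5)
Mul(Add(Function('j')(-603), Function('H')(173)), Add(z, -162480)) = Mul(Add(Mul(33, Pow(-603, -1)), -114), Add(Rational(-1, 49284), -162480)) = Mul(Add(Mul(33, Rational(-1, 603)), -114), Rational(-8007664321, 49284)) = Mul(Add(Rational(-11, 201), -114), Rational(-8007664321, 49284)) = Mul(Rational(-22925, 201), Rational(-8007664321, 49284)) = Rational(183575704558925, 9906084)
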